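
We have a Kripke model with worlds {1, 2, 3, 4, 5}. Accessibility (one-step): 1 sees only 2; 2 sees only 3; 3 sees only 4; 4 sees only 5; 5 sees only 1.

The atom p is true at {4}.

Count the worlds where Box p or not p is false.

1: Box p is F, not p is T. ✓
2: Box p is F, not p is T. ✓
3: Box p is T, not p is T. ✓
4: Box p is F, not p is F. ✗
5: Box p is F, not p is T. ✓
Satisfying worlds: {1, 2, 3, 5}.
So Box p or not p fails at the other 1 world.

1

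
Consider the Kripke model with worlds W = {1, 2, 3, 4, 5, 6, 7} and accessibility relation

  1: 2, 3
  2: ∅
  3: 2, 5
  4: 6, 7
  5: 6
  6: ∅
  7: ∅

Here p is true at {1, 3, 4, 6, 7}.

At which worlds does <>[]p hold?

1: successors {2, 3}; []p there: 2:T, 3:F. ✓
2: no successors, so <>[]p fails. ✗
3: successors {2, 5}; []p there: 2:T, 5:T. ✓
4: successors {6, 7}; []p there: 6:T, 7:T. ✓
5: successors {6}; []p there: 6:T. ✓
6: no successors, so <>[]p fails. ✗
7: no successors, so <>[]p fails. ✗

{1, 3, 4, 5}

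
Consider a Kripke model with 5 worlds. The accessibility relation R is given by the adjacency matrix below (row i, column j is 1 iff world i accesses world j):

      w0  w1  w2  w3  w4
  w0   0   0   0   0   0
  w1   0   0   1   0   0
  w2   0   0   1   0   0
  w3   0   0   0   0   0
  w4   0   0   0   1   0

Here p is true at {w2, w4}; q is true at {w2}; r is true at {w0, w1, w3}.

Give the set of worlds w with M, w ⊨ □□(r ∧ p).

w0: no successors, so □□(r ∧ p) holds vacuously. ✓
w1: successors {w2}; □(r ∧ p) there: w2:F. ✗
w2: successors {w2}; □(r ∧ p) there: w2:F. ✗
w3: no successors, so □□(r ∧ p) holds vacuously. ✓
w4: successors {w3}; □(r ∧ p) there: w3:T. ✓

{w0, w3, w4}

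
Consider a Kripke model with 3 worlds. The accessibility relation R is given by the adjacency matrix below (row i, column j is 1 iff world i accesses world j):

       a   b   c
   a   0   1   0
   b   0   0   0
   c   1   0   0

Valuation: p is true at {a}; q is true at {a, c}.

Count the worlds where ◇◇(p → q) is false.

2

a: successors {b}; ◇(p → q) there: b:F. ✗
b: no successors, so ◇◇(p → q) fails. ✗
c: successors {a}; ◇(p → q) there: a:T. ✓
Satisfying worlds: {c}.
So ◇◇(p → q) fails at the other 2 worlds.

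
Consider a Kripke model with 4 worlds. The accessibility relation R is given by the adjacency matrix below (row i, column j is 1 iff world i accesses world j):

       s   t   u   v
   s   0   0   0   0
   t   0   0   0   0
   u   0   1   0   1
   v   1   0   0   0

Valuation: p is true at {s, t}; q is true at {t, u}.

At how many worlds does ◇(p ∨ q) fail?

s: no successors, so ◇(p ∨ q) fails. ✗
t: no successors, so ◇(p ∨ q) fails. ✗
u: successors {t, v}; p ∨ q there: t:T, v:F. ✓
v: successors {s}; p ∨ q there: s:T. ✓
Satisfying worlds: {u, v}.
So ◇(p ∨ q) fails at the other 2 worlds.

2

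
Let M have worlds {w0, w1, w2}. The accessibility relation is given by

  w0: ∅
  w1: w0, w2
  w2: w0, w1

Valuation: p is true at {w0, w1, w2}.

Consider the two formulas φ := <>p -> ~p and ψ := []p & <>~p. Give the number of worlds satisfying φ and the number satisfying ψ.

For <>p -> ~p:
w0: <>p is F, ~p is F. ✓
w1: <>p is T, ~p is F. ✗
w2: <>p is T, ~p is F. ✗
— 1 world.
For []p & <>~p:
w0: []p is T, <>~p is F. ✗
w1: []p is T, <>~p is F. ✗
w2: []p is T, <>~p is F. ✗
— 0 worlds.

1 and 0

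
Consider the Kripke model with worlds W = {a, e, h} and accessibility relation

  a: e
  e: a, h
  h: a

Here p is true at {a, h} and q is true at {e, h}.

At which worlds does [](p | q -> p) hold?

a: successors {e}; p | q -> p there: e:F. ✗
e: successors {a, h}; p | q -> p there: a:T, h:T. ✓
h: successors {a}; p | q -> p there: a:T. ✓

{e, h}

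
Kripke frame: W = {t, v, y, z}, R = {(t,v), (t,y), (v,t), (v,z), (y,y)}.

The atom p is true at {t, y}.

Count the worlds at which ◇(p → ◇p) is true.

3

t: successors {v, y}; p → ◇p there: v:T, y:T. ✓
v: successors {t, z}; p → ◇p there: t:T, z:T. ✓
y: successors {y}; p → ◇p there: y:T. ✓
z: no successors, so ◇(p → ◇p) fails. ✗
Satisfying worlds: {t, v, y}.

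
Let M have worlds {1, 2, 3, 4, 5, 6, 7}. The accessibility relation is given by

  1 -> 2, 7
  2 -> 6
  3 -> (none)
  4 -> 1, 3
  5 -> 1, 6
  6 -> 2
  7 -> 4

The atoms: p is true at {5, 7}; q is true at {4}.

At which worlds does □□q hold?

1: successors {2, 7}; □q there: 2:F, 7:T. ✗
2: successors {6}; □q there: 6:F. ✗
3: no successors, so □□q holds vacuously. ✓
4: successors {1, 3}; □q there: 1:F, 3:T. ✗
5: successors {1, 6}; □q there: 1:F, 6:F. ✗
6: successors {2}; □q there: 2:F. ✗
7: successors {4}; □q there: 4:F. ✗

{3}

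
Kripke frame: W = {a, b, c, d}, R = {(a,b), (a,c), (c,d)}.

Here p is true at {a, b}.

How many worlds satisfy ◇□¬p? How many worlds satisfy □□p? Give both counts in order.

For ◇□¬p:
a: successors {b, c}; □¬p there: b:T, c:T. ✓
b: no successors, so ◇□¬p fails. ✗
c: successors {d}; □¬p there: d:T. ✓
d: no successors, so ◇□¬p fails. ✗
— 2 worlds.
For □□p:
a: successors {b, c}; □p there: b:T, c:F. ✗
b: no successors, so □□p holds vacuously. ✓
c: successors {d}; □p there: d:T. ✓
d: no successors, so □□p holds vacuously. ✓
— 3 worlds.

2 and 3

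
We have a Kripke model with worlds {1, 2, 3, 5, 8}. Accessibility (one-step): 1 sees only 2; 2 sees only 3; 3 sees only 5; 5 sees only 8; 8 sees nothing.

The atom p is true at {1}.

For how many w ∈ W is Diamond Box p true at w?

1

1: successors {2}; Box p there: 2:F. ✗
2: successors {3}; Box p there: 3:F. ✗
3: successors {5}; Box p there: 5:F. ✗
5: successors {8}; Box p there: 8:T. ✓
8: no successors, so Diamond Box p fails. ✗
Satisfying worlds: {5}.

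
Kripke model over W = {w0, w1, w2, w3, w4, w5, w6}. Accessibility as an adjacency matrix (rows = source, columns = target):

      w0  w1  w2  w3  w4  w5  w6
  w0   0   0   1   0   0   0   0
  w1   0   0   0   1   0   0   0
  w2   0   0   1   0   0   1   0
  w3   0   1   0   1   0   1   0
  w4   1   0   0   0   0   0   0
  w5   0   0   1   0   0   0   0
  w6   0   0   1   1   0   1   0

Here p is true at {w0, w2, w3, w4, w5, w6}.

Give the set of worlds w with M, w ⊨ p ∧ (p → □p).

w0: p is T, p → □p is T. ✓
w1: p is F, p → □p is T. ✗
w2: p is T, p → □p is T. ✓
w3: p is T, p → □p is F. ✗
w4: p is T, p → □p is T. ✓
w5: p is T, p → □p is T. ✓
w6: p is T, p → □p is T. ✓

{w0, w2, w4, w5, w6}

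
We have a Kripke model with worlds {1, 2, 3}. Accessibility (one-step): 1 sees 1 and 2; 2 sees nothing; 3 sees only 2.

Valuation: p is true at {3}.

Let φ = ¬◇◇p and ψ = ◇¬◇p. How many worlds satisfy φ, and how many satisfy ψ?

For ¬◇◇p:
1: ◇◇p is F. ✓
2: ◇◇p is F. ✓
3: ◇◇p is F. ✓
— 3 worlds.
For ◇¬◇p:
1: successors {1, 2}; ¬◇p there: 1:T, 2:T. ✓
2: no successors, so ◇¬◇p fails. ✗
3: successors {2}; ¬◇p there: 2:T. ✓
— 2 worlds.

3 and 2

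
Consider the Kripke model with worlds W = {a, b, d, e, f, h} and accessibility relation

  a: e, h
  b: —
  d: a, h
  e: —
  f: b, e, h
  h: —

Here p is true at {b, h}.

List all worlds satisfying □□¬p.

a: successors {e, h}; □¬p there: e:T, h:T. ✓
b: no successors, so □□¬p holds vacuously. ✓
d: successors {a, h}; □¬p there: a:F, h:T. ✗
e: no successors, so □□¬p holds vacuously. ✓
f: successors {b, e, h}; □¬p there: b:T, e:T, h:T. ✓
h: no successors, so □□¬p holds vacuously. ✓

{a, b, e, f, h}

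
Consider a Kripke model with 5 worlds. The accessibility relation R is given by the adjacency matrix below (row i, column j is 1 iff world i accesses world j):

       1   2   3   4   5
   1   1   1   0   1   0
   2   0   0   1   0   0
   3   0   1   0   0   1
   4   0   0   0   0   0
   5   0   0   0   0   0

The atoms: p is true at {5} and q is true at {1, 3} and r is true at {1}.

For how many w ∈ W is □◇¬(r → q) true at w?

1: successors {1, 2, 4}; ◇¬(r → q) there: 1:F, 2:F, 4:F. ✗
2: successors {3}; ◇¬(r → q) there: 3:F. ✗
3: successors {2, 5}; ◇¬(r → q) there: 2:F, 5:F. ✗
4: no successors, so □◇¬(r → q) holds vacuously. ✓
5: no successors, so □◇¬(r → q) holds vacuously. ✓
Satisfying worlds: {4, 5}.

2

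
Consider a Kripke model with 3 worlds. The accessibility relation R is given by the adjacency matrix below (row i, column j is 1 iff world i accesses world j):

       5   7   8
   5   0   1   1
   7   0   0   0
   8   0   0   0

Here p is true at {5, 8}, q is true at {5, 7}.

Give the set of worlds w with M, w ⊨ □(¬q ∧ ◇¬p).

5: successors {7, 8}; ¬q ∧ ◇¬p there: 7:F, 8:F. ✗
7: no successors, so □(¬q ∧ ◇¬p) holds vacuously. ✓
8: no successors, so □(¬q ∧ ◇¬p) holds vacuously. ✓

{7, 8}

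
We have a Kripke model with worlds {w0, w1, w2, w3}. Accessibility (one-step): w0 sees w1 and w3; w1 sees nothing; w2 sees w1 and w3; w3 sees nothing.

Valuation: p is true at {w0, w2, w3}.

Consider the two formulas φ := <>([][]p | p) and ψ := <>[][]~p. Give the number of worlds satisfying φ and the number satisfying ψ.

2 and 2

For <>([][]p | p):
w0: successors {w1, w3}; [][]p | p there: w1:T, w3:T. ✓
w1: no successors, so <>([][]p | p) fails. ✗
w2: successors {w1, w3}; [][]p | p there: w1:T, w3:T. ✓
w3: no successors, so <>([][]p | p) fails. ✗
— 2 worlds.
For <>[][]~p:
w0: successors {w1, w3}; [][]~p there: w1:T, w3:T. ✓
w1: no successors, so <>[][]~p fails. ✗
w2: successors {w1, w3}; [][]~p there: w1:T, w3:T. ✓
w3: no successors, so <>[][]~p fails. ✗
— 2 worlds.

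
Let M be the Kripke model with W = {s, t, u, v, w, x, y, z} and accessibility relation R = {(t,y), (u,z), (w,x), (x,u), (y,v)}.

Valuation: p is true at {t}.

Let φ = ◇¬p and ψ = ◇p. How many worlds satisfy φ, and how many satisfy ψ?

For ◇¬p:
s: no successors, so ◇¬p fails. ✗
t: successors {y}; ¬p there: y:T. ✓
u: successors {z}; ¬p there: z:T. ✓
v: no successors, so ◇¬p fails. ✗
w: successors {x}; ¬p there: x:T. ✓
x: successors {u}; ¬p there: u:T. ✓
y: successors {v}; ¬p there: v:T. ✓
z: no successors, so ◇¬p fails. ✗
— 5 worlds.
For ◇p:
s: no successors, so ◇p fails. ✗
t: successors {y}; p there: y:F. ✗
u: successors {z}; p there: z:F. ✗
v: no successors, so ◇p fails. ✗
w: successors {x}; p there: x:F. ✗
x: successors {u}; p there: u:F. ✗
y: successors {v}; p there: v:F. ✗
z: no successors, so ◇p fails. ✗
— 0 worlds.

5 and 0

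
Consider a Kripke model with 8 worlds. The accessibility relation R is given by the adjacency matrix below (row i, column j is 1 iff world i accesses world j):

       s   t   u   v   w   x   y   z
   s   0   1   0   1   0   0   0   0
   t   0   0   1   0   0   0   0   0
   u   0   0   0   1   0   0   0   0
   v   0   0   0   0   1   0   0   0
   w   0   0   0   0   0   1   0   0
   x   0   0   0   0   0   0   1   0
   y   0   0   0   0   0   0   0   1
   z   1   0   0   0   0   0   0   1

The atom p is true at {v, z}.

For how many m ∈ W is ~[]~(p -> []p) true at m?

s: []~(p -> []p) is F. ✓
t: []~(p -> []p) is F. ✓
u: []~(p -> []p) is T. ✗
v: []~(p -> []p) is F. ✓
w: []~(p -> []p) is F. ✓
x: []~(p -> []p) is F. ✓
y: []~(p -> []p) is T. ✗
z: []~(p -> []p) is F. ✓
Satisfying worlds: {s, t, v, w, x, z}.

6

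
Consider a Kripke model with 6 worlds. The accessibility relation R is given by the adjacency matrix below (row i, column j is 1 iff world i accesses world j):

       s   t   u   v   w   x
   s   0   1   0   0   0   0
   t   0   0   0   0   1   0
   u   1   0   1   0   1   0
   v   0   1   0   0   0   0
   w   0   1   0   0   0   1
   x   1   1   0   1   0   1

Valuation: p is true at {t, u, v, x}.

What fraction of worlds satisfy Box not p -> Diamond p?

5/6

s: Box not p is F, Diamond p is T. ✓
t: Box not p is T, Diamond p is F. ✗
u: Box not p is F, Diamond p is T. ✓
v: Box not p is F, Diamond p is T. ✓
w: Box not p is F, Diamond p is T. ✓
x: Box not p is F, Diamond p is T. ✓
That's 5 of 6 worlds, so 5/6.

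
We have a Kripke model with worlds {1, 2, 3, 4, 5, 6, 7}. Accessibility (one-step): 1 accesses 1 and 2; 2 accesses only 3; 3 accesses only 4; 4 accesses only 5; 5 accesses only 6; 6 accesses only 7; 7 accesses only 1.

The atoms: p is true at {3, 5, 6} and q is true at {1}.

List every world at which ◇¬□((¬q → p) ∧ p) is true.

1: successors {1, 2}; ¬□((¬q → p) ∧ p) there: 1:T, 2:F. ✓
2: successors {3}; ¬□((¬q → p) ∧ p) there: 3:T. ✓
3: successors {4}; ¬□((¬q → p) ∧ p) there: 4:F. ✗
4: successors {5}; ¬□((¬q → p) ∧ p) there: 5:F. ✗
5: successors {6}; ¬□((¬q → p) ∧ p) there: 6:T. ✓
6: successors {7}; ¬□((¬q → p) ∧ p) there: 7:T. ✓
7: successors {1}; ¬□((¬q → p) ∧ p) there: 1:T. ✓

{1, 2, 5, 6, 7}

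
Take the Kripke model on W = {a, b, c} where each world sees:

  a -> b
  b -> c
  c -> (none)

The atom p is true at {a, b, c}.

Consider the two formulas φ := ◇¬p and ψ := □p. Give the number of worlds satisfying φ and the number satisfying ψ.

0 and 3

For ◇¬p:
a: successors {b}; ¬p there: b:F. ✗
b: successors {c}; ¬p there: c:F. ✗
c: no successors, so ◇¬p fails. ✗
— 0 worlds.
For □p:
a: successors {b}; p there: b:T. ✓
b: successors {c}; p there: c:T. ✓
c: no successors, so □p holds vacuously. ✓
— 3 worlds.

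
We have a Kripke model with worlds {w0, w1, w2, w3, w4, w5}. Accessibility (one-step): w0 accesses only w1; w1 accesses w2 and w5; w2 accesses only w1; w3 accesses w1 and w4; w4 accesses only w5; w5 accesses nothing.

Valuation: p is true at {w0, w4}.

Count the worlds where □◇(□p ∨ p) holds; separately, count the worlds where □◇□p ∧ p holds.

For □◇(□p ∨ p):
w0: successors {w1}; ◇(□p ∨ p) there: w1:T. ✓
w1: successors {w2, w5}; ◇(□p ∨ p) there: w2:F, w5:F. ✗
w2: successors {w1}; ◇(□p ∨ p) there: w1:T. ✓
w3: successors {w1, w4}; ◇(□p ∨ p) there: w1:T, w4:T. ✓
w4: successors {w5}; ◇(□p ∨ p) there: w5:F. ✗
w5: no successors, so □◇(□p ∨ p) holds vacuously. ✓
— 4 worlds.
For □◇□p ∧ p:
w0: □◇□p is T, p is T. ✓
w1: □◇□p is F, p is F. ✗
w2: □◇□p is T, p is F. ✗
w3: □◇□p is T, p is F. ✗
w4: □◇□p is F, p is T. ✗
w5: □◇□p is T, p is F. ✗
— 1 world.

4 and 1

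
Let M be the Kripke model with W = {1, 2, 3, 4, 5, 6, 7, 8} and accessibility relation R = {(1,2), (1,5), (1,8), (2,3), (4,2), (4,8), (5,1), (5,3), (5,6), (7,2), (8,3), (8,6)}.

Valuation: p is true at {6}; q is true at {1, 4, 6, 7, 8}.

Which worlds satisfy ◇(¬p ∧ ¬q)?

1: successors {2, 5, 8}; ¬p ∧ ¬q there: 2:T, 5:T, 8:F. ✓
2: successors {3}; ¬p ∧ ¬q there: 3:T. ✓
3: no successors, so ◇(¬p ∧ ¬q) fails. ✗
4: successors {2, 8}; ¬p ∧ ¬q there: 2:T, 8:F. ✓
5: successors {1, 3, 6}; ¬p ∧ ¬q there: 1:F, 3:T, 6:F. ✓
6: no successors, so ◇(¬p ∧ ¬q) fails. ✗
7: successors {2}; ¬p ∧ ¬q there: 2:T. ✓
8: successors {3, 6}; ¬p ∧ ¬q there: 3:T, 6:F. ✓

{1, 2, 4, 5, 7, 8}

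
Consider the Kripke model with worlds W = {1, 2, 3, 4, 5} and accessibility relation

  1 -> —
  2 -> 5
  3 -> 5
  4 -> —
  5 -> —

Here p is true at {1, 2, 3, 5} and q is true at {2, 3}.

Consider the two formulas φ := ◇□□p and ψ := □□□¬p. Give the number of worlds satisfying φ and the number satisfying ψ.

For ◇□□p:
1: no successors, so ◇□□p fails. ✗
2: successors {5}; □□p there: 5:T. ✓
3: successors {5}; □□p there: 5:T. ✓
4: no successors, so ◇□□p fails. ✗
5: no successors, so ◇□□p fails. ✗
— 2 worlds.
For □□□¬p:
1: no successors, so □□□¬p holds vacuously. ✓
2: successors {5}; □□¬p there: 5:T. ✓
3: successors {5}; □□¬p there: 5:T. ✓
4: no successors, so □□□¬p holds vacuously. ✓
5: no successors, so □□□¬p holds vacuously. ✓
— 5 worlds.

2 and 5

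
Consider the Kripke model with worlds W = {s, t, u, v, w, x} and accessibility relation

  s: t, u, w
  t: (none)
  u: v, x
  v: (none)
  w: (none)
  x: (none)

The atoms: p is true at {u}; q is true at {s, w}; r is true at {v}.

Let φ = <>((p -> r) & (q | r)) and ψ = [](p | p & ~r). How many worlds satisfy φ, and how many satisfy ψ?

2 and 4

For <>((p -> r) & (q | r)):
s: successors {t, u, w}; (p -> r) & (q | r) there: t:F, u:F, w:T. ✓
t: no successors, so <>((p -> r) & (q | r)) fails. ✗
u: successors {v, x}; (p -> r) & (q | r) there: v:T, x:F. ✓
v: no successors, so <>((p -> r) & (q | r)) fails. ✗
w: no successors, so <>((p -> r) & (q | r)) fails. ✗
x: no successors, so <>((p -> r) & (q | r)) fails. ✗
— 2 worlds.
For [](p | p & ~r):
s: successors {t, u, w}; p | p & ~r there: t:F, u:T, w:F. ✗
t: no successors, so [](p | p & ~r) holds vacuously. ✓
u: successors {v, x}; p | p & ~r there: v:F, x:F. ✗
v: no successors, so [](p | p & ~r) holds vacuously. ✓
w: no successors, so [](p | p & ~r) holds vacuously. ✓
x: no successors, so [](p | p & ~r) holds vacuously. ✓
— 4 worlds.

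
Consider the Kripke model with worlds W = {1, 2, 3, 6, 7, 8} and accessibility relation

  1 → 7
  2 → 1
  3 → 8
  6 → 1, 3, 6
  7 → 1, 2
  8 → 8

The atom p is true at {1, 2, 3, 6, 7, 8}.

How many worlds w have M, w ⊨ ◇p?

1: successors {7}; p there: 7:T. ✓
2: successors {1}; p there: 1:T. ✓
3: successors {8}; p there: 8:T. ✓
6: successors {1, 3, 6}; p there: 1:T, 3:T, 6:T. ✓
7: successors {1, 2}; p there: 1:T, 2:T. ✓
8: successors {8}; p there: 8:T. ✓
Satisfying worlds: {1, 2, 3, 6, 7, 8}.

6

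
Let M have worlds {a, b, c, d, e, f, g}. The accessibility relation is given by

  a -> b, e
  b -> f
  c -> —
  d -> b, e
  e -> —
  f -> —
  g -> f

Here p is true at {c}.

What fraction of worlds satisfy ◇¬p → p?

3/7

a: ◇¬p is T, p is F. ✗
b: ◇¬p is T, p is F. ✗
c: ◇¬p is F, p is T. ✓
d: ◇¬p is T, p is F. ✗
e: ◇¬p is F, p is F. ✓
f: ◇¬p is F, p is F. ✓
g: ◇¬p is T, p is F. ✗
That's 3 of 7 worlds, so 3/7.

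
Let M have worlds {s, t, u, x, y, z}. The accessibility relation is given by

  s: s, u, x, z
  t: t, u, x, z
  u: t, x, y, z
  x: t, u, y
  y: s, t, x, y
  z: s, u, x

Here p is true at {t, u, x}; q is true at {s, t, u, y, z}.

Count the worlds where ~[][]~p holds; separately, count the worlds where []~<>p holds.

6 and 0

For ~[][]~p:
s: [][]~p is F. ✓
t: [][]~p is F. ✓
u: [][]~p is F. ✓
x: [][]~p is F. ✓
y: [][]~p is F. ✓
z: [][]~p is F. ✓
— 6 worlds.
For []~<>p:
s: successors {s, u, x, z}; ~<>p there: s:F, u:F, x:F, z:F. ✗
t: successors {t, u, x, z}; ~<>p there: t:F, u:F, x:F, z:F. ✗
u: successors {t, x, y, z}; ~<>p there: t:F, x:F, y:F, z:F. ✗
x: successors {t, u, y}; ~<>p there: t:F, u:F, y:F. ✗
y: successors {s, t, x, y}; ~<>p there: s:F, t:F, x:F, y:F. ✗
z: successors {s, u, x}; ~<>p there: s:F, u:F, x:F. ✗
— 0 worlds.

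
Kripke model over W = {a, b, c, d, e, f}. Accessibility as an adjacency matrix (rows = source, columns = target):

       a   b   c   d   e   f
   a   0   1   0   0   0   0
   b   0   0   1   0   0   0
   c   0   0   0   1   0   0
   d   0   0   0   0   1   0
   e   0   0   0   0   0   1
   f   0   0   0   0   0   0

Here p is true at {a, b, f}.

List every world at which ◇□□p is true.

{c, d, e}

a: successors {b}; □□p there: b:F. ✗
b: successors {c}; □□p there: c:F. ✗
c: successors {d}; □□p there: d:T. ✓
d: successors {e}; □□p there: e:T. ✓
e: successors {f}; □□p there: f:T. ✓
f: no successors, so ◇□□p fails. ✗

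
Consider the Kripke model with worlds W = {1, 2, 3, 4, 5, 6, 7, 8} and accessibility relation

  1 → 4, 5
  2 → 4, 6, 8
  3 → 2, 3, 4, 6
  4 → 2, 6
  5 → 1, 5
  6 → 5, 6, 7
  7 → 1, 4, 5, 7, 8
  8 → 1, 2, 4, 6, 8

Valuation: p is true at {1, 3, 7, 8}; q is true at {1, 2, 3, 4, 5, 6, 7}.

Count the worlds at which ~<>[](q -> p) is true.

1: <>[](q -> p) is F. ✓
2: <>[](q -> p) is F. ✓
3: <>[](q -> p) is F. ✓
4: <>[](q -> p) is F. ✓
5: <>[](q -> p) is F. ✓
6: <>[](q -> p) is F. ✓
7: <>[](q -> p) is F. ✓
8: <>[](q -> p) is F. ✓
Satisfying worlds: {1, 2, 3, 4, 5, 6, 7, 8}.

8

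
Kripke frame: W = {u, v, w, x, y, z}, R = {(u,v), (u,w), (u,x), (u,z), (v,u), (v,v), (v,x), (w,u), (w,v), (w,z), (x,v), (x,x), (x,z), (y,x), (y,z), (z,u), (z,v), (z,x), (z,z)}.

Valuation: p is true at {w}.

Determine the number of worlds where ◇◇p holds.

3

u: successors {v, w, x, z}; ◇p there: v:F, w:F, x:F, z:F. ✗
v: successors {u, v, x}; ◇p there: u:T, v:F, x:F. ✓
w: successors {u, v, z}; ◇p there: u:T, v:F, z:F. ✓
x: successors {v, x, z}; ◇p there: v:F, x:F, z:F. ✗
y: successors {x, z}; ◇p there: x:F, z:F. ✗
z: successors {u, v, x, z}; ◇p there: u:T, v:F, x:F, z:F. ✓
Satisfying worlds: {v, w, z}.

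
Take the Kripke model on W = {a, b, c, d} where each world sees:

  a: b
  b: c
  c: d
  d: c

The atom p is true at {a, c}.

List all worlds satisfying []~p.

{a, c}

a: successors {b}; ~p there: b:T. ✓
b: successors {c}; ~p there: c:F. ✗
c: successors {d}; ~p there: d:T. ✓
d: successors {c}; ~p there: c:F. ✗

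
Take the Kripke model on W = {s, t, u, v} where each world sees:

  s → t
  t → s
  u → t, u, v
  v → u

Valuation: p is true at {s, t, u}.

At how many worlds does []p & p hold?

s: []p is T, p is T. ✓
t: []p is T, p is T. ✓
u: []p is F, p is T. ✗
v: []p is T, p is F. ✗
Satisfying worlds: {s, t}.

2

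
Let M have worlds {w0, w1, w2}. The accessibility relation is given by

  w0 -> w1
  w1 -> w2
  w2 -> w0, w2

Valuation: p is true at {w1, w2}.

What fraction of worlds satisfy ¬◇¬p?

w0: ◇¬p is F. ✓
w1: ◇¬p is F. ✓
w2: ◇¬p is T. ✗
That's 2 of 3 worlds, so 2/3.

2/3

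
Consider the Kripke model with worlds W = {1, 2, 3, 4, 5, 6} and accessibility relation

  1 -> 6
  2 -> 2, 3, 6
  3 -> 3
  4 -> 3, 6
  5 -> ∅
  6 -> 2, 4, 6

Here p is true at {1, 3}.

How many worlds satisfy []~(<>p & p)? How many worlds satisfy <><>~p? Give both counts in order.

For []~(<>p & p):
1: successors {6}; ~(<>p & p) there: 6:T. ✓
2: successors {2, 3, 6}; ~(<>p & p) there: 2:T, 3:F, 6:T. ✗
3: successors {3}; ~(<>p & p) there: 3:F. ✗
4: successors {3, 6}; ~(<>p & p) there: 3:F, 6:T. ✗
5: no successors, so []~(<>p & p) holds vacuously. ✓
6: successors {2, 4, 6}; ~(<>p & p) there: 2:T, 4:T, 6:T. ✓
— 3 worlds.
For <><>~p:
1: successors {6}; <>~p there: 6:T. ✓
2: successors {2, 3, 6}; <>~p there: 2:T, 3:F, 6:T. ✓
3: successors {3}; <>~p there: 3:F. ✗
4: successors {3, 6}; <>~p there: 3:F, 6:T. ✓
5: no successors, so <><>~p fails. ✗
6: successors {2, 4, 6}; <>~p there: 2:T, 4:T, 6:T. ✓
— 4 worlds.

3 and 4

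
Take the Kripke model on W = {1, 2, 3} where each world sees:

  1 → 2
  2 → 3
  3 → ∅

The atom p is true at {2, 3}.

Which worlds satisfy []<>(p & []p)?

{1, 3}

1: successors {2}; <>(p & []p) there: 2:T. ✓
2: successors {3}; <>(p & []p) there: 3:F. ✗
3: no successors, so []<>(p & []p) holds vacuously. ✓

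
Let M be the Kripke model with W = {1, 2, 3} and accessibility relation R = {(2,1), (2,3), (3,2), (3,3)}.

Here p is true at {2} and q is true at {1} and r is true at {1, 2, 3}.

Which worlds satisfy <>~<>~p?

1: no successors, so <>~<>~p fails. ✗
2: successors {1, 3}; ~<>~p there: 1:T, 3:F. ✓
3: successors {2, 3}; ~<>~p there: 2:F, 3:F. ✗

{2}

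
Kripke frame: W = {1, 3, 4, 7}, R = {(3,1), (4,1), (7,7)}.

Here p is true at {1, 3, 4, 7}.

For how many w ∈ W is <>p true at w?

1: no successors, so <>p fails. ✗
3: successors {1}; p there: 1:T. ✓
4: successors {1}; p there: 1:T. ✓
7: successors {7}; p there: 7:T. ✓
Satisfying worlds: {3, 4, 7}.

3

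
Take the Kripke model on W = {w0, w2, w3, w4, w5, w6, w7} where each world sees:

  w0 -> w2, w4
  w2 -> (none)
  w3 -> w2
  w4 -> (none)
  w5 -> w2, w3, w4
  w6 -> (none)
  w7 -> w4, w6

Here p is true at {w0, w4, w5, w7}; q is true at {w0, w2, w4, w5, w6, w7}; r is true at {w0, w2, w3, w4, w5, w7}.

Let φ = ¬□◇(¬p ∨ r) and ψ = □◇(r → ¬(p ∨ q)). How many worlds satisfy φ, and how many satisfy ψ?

4 and 3

For ¬□◇(¬p ∨ r):
w0: □◇(¬p ∨ r) is F. ✓
w2: □◇(¬p ∨ r) is T. ✗
w3: □◇(¬p ∨ r) is F. ✓
w4: □◇(¬p ∨ r) is T. ✗
w5: □◇(¬p ∨ r) is F. ✓
w6: □◇(¬p ∨ r) is T. ✗
w7: □◇(¬p ∨ r) is F. ✓
— 4 worlds.
For □◇(r → ¬(p ∨ q)):
w0: successors {w2, w4}; ◇(r → ¬(p ∨ q)) there: w2:F, w4:F. ✗
w2: no successors, so □◇(r → ¬(p ∨ q)) holds vacuously. ✓
w3: successors {w2}; ◇(r → ¬(p ∨ q)) there: w2:F. ✗
w4: no successors, so □◇(r → ¬(p ∨ q)) holds vacuously. ✓
w5: successors {w2, w3, w4}; ◇(r → ¬(p ∨ q)) there: w2:F, w3:F, w4:F. ✗
w6: no successors, so □◇(r → ¬(p ∨ q)) holds vacuously. ✓
w7: successors {w4, w6}; ◇(r → ¬(p ∨ q)) there: w4:F, w6:F. ✗
— 3 worlds.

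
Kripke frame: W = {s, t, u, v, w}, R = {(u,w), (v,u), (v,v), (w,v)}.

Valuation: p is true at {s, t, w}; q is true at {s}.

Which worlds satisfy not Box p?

{v, w}

s: Box p is T. ✗
t: Box p is T. ✗
u: Box p is T. ✗
v: Box p is F. ✓
w: Box p is F. ✓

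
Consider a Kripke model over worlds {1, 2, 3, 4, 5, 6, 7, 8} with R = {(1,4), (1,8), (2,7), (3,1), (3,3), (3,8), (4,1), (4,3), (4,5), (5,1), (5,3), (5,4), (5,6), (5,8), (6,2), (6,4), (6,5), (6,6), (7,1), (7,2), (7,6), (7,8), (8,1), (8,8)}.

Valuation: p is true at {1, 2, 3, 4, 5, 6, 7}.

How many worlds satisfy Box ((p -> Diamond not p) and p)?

2

1: successors {4, 8}; (p -> Diamond not p) and p there: 4:F, 8:F. ✗
2: successors {7}; (p -> Diamond not p) and p there: 7:T. ✓
3: successors {1, 3, 8}; (p -> Diamond not p) and p there: 1:T, 3:T, 8:F. ✗
4: successors {1, 3, 5}; (p -> Diamond not p) and p there: 1:T, 3:T, 5:T. ✓
5: successors {1, 3, 4, 6, 8}; (p -> Diamond not p) and p there: 1:T, 3:T, 4:F, 6:F, 8:F. ✗
6: successors {2, 4, 5, 6}; (p -> Diamond not p) and p there: 2:F, 4:F, 5:T, 6:F. ✗
7: successors {1, 2, 6, 8}; (p -> Diamond not p) and p there: 1:T, 2:F, 6:F, 8:F. ✗
8: successors {1, 8}; (p -> Diamond not p) and p there: 1:T, 8:F. ✗
Satisfying worlds: {2, 4}.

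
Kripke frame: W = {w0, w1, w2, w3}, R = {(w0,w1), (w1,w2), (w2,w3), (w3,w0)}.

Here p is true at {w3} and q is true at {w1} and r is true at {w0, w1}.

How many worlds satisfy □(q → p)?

3

w0: successors {w1}; q → p there: w1:F. ✗
w1: successors {w2}; q → p there: w2:T. ✓
w2: successors {w3}; q → p there: w3:T. ✓
w3: successors {w0}; q → p there: w0:T. ✓
Satisfying worlds: {w1, w2, w3}.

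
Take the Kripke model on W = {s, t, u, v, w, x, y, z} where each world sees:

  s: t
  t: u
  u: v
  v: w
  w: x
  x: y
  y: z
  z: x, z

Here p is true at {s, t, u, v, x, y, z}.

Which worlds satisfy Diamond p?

s: successors {t}; p there: t:T. ✓
t: successors {u}; p there: u:T. ✓
u: successors {v}; p there: v:T. ✓
v: successors {w}; p there: w:F. ✗
w: successors {x}; p there: x:T. ✓
x: successors {y}; p there: y:T. ✓
y: successors {z}; p there: z:T. ✓
z: successors {x, z}; p there: x:T, z:T. ✓

{s, t, u, w, x, y, z}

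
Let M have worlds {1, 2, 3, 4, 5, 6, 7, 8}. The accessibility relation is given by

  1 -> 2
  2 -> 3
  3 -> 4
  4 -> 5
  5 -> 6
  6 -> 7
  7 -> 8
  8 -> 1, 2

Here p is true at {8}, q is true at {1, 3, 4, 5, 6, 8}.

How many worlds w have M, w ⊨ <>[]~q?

2

1: successors {2}; []~q there: 2:F. ✗
2: successors {3}; []~q there: 3:F. ✗
3: successors {4}; []~q there: 4:F. ✗
4: successors {5}; []~q there: 5:F. ✗
5: successors {6}; []~q there: 6:T. ✓
6: successors {7}; []~q there: 7:F. ✗
7: successors {8}; []~q there: 8:F. ✗
8: successors {1, 2}; []~q there: 1:T, 2:F. ✓
Satisfying worlds: {5, 8}.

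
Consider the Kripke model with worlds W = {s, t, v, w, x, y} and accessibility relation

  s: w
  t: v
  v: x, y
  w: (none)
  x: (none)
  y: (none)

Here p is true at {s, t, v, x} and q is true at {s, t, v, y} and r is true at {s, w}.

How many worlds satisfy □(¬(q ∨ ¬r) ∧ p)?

s: successors {w}; ¬(q ∨ ¬r) ∧ p there: w:F. ✗
t: successors {v}; ¬(q ∨ ¬r) ∧ p there: v:F. ✗
v: successors {x, y}; ¬(q ∨ ¬r) ∧ p there: x:F, y:F. ✗
w: no successors, so □(¬(q ∨ ¬r) ∧ p) holds vacuously. ✓
x: no successors, so □(¬(q ∨ ¬r) ∧ p) holds vacuously. ✓
y: no successors, so □(¬(q ∨ ¬r) ∧ p) holds vacuously. ✓
Satisfying worlds: {w, x, y}.

3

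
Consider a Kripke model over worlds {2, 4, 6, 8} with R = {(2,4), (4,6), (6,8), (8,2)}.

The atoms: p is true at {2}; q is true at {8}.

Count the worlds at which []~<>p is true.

3

2: successors {4}; ~<>p there: 4:T. ✓
4: successors {6}; ~<>p there: 6:T. ✓
6: successors {8}; ~<>p there: 8:F. ✗
8: successors {2}; ~<>p there: 2:T. ✓
Satisfying worlds: {2, 4, 8}.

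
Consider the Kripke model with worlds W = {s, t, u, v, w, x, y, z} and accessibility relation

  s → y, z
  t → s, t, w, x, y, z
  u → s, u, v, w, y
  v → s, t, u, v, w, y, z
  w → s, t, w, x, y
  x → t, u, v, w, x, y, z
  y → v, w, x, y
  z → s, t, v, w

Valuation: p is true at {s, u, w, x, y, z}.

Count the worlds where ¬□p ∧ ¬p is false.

6

s: ¬□p is F, ¬p is F. ✗
t: ¬□p is T, ¬p is T. ✓
u: ¬□p is T, ¬p is F. ✗
v: ¬□p is T, ¬p is T. ✓
w: ¬□p is T, ¬p is F. ✗
x: ¬□p is T, ¬p is F. ✗
y: ¬□p is T, ¬p is F. ✗
z: ¬□p is T, ¬p is F. ✗
Satisfying worlds: {t, v}.
So ¬□p ∧ ¬p fails at the other 6 worlds.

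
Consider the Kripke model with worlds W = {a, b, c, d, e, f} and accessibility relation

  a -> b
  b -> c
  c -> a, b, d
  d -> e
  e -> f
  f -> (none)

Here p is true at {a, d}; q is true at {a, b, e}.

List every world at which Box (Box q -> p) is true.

{a, b, c, d, f}

a: successors {b}; Box q -> p there: b:T. ✓
b: successors {c}; Box q -> p there: c:T. ✓
c: successors {a, b, d}; Box q -> p there: a:T, b:T, d:T. ✓
d: successors {e}; Box q -> p there: e:T. ✓
e: successors {f}; Box q -> p there: f:F. ✗
f: no successors, so Box (Box q -> p) holds vacuously. ✓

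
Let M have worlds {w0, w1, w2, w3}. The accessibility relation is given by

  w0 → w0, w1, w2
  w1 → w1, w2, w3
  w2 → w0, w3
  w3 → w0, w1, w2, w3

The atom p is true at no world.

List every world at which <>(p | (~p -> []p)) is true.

∅

w0: successors {w0, w1, w2}; p | (~p -> []p) there: w0:F, w1:F, w2:F. ✗
w1: successors {w1, w2, w3}; p | (~p -> []p) there: w1:F, w2:F, w3:F. ✗
w2: successors {w0, w3}; p | (~p -> []p) there: w0:F, w3:F. ✗
w3: successors {w0, w1, w2, w3}; p | (~p -> []p) there: w0:F, w1:F, w2:F, w3:F. ✗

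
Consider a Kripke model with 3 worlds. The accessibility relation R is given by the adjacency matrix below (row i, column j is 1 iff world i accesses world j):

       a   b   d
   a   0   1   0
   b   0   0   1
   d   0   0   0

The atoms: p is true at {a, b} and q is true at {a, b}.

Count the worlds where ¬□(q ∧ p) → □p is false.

1

a: ¬□(q ∧ p) is F, □p is T. ✓
b: ¬□(q ∧ p) is T, □p is F. ✗
d: ¬□(q ∧ p) is F, □p is T. ✓
Satisfying worlds: {a, d}.
So ¬□(q ∧ p) → □p fails at the other 1 world.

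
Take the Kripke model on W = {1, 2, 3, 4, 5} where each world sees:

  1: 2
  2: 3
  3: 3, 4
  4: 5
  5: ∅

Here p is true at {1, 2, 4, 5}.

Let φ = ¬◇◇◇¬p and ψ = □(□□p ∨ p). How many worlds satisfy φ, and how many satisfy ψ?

For ¬◇◇◇¬p:
1: ◇◇◇¬p is T. ✗
2: ◇◇◇¬p is T. ✗
3: ◇◇◇¬p is T. ✗
4: ◇◇◇¬p is F. ✓
5: ◇◇◇¬p is F. ✓
— 2 worlds.
For □(□□p ∨ p):
1: successors {2}; □□p ∨ p there: 2:T. ✓
2: successors {3}; □□p ∨ p there: 3:F. ✗
3: successors {3, 4}; □□p ∨ p there: 3:F, 4:T. ✗
4: successors {5}; □□p ∨ p there: 5:T. ✓
5: no successors, so □(□□p ∨ p) holds vacuously. ✓
— 3 worlds.

2 and 3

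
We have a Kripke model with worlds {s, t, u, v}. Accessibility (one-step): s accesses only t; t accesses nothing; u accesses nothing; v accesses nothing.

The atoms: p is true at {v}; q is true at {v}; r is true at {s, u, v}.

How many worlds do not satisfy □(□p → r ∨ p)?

1

s: successors {t}; □p → r ∨ p there: t:F. ✗
t: no successors, so □(□p → r ∨ p) holds vacuously. ✓
u: no successors, so □(□p → r ∨ p) holds vacuously. ✓
v: no successors, so □(□p → r ∨ p) holds vacuously. ✓
Satisfying worlds: {t, u, v}.
So □(□p → r ∨ p) fails at the other 1 world.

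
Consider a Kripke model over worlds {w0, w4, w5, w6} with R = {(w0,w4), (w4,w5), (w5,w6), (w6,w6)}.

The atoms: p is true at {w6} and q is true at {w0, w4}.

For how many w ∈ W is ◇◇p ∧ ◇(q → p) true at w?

3

w0: ◇◇p is F, ◇(q → p) is F. ✗
w4: ◇◇p is T, ◇(q → p) is T. ✓
w5: ◇◇p is T, ◇(q → p) is T. ✓
w6: ◇◇p is T, ◇(q → p) is T. ✓
Satisfying worlds: {w4, w5, w6}.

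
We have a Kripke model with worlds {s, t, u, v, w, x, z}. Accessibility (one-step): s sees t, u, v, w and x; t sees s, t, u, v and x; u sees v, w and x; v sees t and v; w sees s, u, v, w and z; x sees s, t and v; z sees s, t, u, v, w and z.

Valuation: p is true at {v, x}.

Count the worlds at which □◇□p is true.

0

s: successors {t, u, v, w, x}; ◇□p there: t:F, u:F, v:F, w:F, x:F. ✗
t: successors {s, t, u, v, x}; ◇□p there: s:F, t:F, u:F, v:F, x:F. ✗
u: successors {v, w, x}; ◇□p there: v:F, w:F, x:F. ✗
v: successors {t, v}; ◇□p there: t:F, v:F. ✗
w: successors {s, u, v, w, z}; ◇□p there: s:F, u:F, v:F, w:F, z:F. ✗
x: successors {s, t, v}; ◇□p there: s:F, t:F, v:F. ✗
z: successors {s, t, u, v, w, z}; ◇□p there: s:F, t:F, u:F, v:F, w:F, z:F. ✗
Satisfying worlds: ∅.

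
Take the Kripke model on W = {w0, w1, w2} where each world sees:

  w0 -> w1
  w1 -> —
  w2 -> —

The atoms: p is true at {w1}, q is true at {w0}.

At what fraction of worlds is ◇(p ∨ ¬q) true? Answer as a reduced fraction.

1/3

w0: successors {w1}; p ∨ ¬q there: w1:T. ✓
w1: no successors, so ◇(p ∨ ¬q) fails. ✗
w2: no successors, so ◇(p ∨ ¬q) fails. ✗
That's 1 of 3 worlds, so 1/3.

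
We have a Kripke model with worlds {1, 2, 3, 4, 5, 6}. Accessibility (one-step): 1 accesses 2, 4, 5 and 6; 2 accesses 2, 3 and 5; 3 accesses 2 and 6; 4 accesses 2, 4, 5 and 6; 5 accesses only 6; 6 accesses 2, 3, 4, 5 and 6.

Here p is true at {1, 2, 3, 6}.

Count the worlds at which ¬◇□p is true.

2

1: ◇□p is T. ✗
2: ◇□p is T. ✗
3: ◇□p is F. ✓
4: ◇□p is T. ✗
5: ◇□p is F. ✓
6: ◇□p is T. ✗
Satisfying worlds: {3, 5}.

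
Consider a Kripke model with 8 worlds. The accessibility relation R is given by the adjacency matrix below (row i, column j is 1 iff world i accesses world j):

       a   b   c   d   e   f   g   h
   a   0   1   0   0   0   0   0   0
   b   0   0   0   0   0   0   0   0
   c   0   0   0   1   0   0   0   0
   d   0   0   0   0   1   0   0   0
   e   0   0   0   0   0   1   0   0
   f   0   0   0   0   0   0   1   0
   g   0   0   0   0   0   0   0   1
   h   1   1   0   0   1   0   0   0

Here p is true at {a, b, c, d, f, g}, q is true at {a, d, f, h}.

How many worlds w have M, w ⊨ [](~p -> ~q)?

7

a: successors {b}; ~p -> ~q there: b:T. ✓
b: no successors, so [](~p -> ~q) holds vacuously. ✓
c: successors {d}; ~p -> ~q there: d:T. ✓
d: successors {e}; ~p -> ~q there: e:T. ✓
e: successors {f}; ~p -> ~q there: f:T. ✓
f: successors {g}; ~p -> ~q there: g:T. ✓
g: successors {h}; ~p -> ~q there: h:F. ✗
h: successors {a, b, e}; ~p -> ~q there: a:T, b:T, e:T. ✓
Satisfying worlds: {a, b, c, d, e, f, h}.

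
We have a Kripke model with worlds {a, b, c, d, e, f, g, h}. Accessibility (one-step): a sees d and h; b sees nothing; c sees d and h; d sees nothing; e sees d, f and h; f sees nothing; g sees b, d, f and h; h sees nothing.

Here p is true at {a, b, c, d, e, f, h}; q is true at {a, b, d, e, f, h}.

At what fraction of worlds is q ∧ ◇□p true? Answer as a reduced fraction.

a: q is T, ◇□p is T. ✓
b: q is T, ◇□p is F. ✗
c: q is F, ◇□p is T. ✗
d: q is T, ◇□p is F. ✗
e: q is T, ◇□p is T. ✓
f: q is T, ◇□p is F. ✗
g: q is F, ◇□p is T. ✗
h: q is T, ◇□p is F. ✗
That's 2 of 8 worlds, so 2/8 = 1/4.

1/4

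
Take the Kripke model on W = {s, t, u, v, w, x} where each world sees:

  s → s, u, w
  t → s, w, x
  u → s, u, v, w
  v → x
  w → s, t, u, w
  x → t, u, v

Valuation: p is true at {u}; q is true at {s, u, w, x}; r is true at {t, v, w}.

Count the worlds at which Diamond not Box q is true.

s: successors {s, u, w}; not Box q there: s:F, u:T, w:T. ✓
t: successors {s, w, x}; not Box q there: s:F, w:T, x:T. ✓
u: successors {s, u, v, w}; not Box q there: s:F, u:T, v:F, w:T. ✓
v: successors {x}; not Box q there: x:T. ✓
w: successors {s, t, u, w}; not Box q there: s:F, t:F, u:T, w:T. ✓
x: successors {t, u, v}; not Box q there: t:F, u:T, v:F. ✓
Satisfying worlds: {s, t, u, v, w, x}.

6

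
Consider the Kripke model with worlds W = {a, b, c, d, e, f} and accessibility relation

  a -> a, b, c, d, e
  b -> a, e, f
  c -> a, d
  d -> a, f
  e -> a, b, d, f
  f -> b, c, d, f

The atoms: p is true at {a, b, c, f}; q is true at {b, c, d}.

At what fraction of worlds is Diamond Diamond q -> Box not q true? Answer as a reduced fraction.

1/3

a: Diamond Diamond q is T, Box not q is F. ✗
b: Diamond Diamond q is T, Box not q is T. ✓
c: Diamond Diamond q is T, Box not q is F. ✗
d: Diamond Diamond q is T, Box not q is T. ✓
e: Diamond Diamond q is T, Box not q is F. ✗
f: Diamond Diamond q is T, Box not q is F. ✗
That's 2 of 6 worlds, so 2/6 = 1/3.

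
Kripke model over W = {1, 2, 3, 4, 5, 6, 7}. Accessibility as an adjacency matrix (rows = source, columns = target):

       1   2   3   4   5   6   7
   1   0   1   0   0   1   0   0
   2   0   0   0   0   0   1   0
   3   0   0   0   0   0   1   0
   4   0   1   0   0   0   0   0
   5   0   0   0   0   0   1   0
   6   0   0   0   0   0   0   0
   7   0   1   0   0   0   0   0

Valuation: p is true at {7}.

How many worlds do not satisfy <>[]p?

1: successors {2, 5}; []p there: 2:F, 5:F. ✗
2: successors {6}; []p there: 6:T. ✓
3: successors {6}; []p there: 6:T. ✓
4: successors {2}; []p there: 2:F. ✗
5: successors {6}; []p there: 6:T. ✓
6: no successors, so <>[]p fails. ✗
7: successors {2}; []p there: 2:F. ✗
Satisfying worlds: {2, 3, 5}.
So <>[]p fails at the other 4 worlds.

4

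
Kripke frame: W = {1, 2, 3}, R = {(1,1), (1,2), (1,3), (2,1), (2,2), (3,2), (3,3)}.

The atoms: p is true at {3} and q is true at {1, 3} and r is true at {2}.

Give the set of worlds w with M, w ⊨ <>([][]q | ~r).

1: successors {1, 2, 3}; [][]q | ~r there: 1:T, 2:F, 3:T. ✓
2: successors {1, 2}; [][]q | ~r there: 1:T, 2:F. ✓
3: successors {2, 3}; [][]q | ~r there: 2:F, 3:T. ✓

{1, 2, 3}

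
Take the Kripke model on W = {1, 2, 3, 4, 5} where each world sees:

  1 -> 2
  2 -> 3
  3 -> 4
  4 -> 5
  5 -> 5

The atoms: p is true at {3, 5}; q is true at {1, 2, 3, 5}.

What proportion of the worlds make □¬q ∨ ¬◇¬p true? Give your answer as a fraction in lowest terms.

4/5

1: □¬q is F, ¬◇¬p is F. ✗
2: □¬q is F, ¬◇¬p is T. ✓
3: □¬q is T, ¬◇¬p is F. ✓
4: □¬q is F, ¬◇¬p is T. ✓
5: □¬q is F, ¬◇¬p is T. ✓
That's 4 of 5 worlds, so 4/5.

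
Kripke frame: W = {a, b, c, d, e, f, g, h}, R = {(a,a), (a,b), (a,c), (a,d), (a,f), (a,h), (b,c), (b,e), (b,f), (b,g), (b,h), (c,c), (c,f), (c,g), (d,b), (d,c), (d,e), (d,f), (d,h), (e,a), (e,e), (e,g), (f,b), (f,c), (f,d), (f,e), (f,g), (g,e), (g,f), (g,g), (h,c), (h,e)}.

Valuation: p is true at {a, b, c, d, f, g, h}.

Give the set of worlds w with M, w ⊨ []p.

a: successors {a, b, c, d, f, h}; p there: a:T, b:T, c:T, d:T, f:T, h:T. ✓
b: successors {c, e, f, g, h}; p there: c:T, e:F, f:T, g:T, h:T. ✗
c: successors {c, f, g}; p there: c:T, f:T, g:T. ✓
d: successors {b, c, e, f, h}; p there: b:T, c:T, e:F, f:T, h:T. ✗
e: successors {a, e, g}; p there: a:T, e:F, g:T. ✗
f: successors {b, c, d, e, g}; p there: b:T, c:T, d:T, e:F, g:T. ✗
g: successors {e, f, g}; p there: e:F, f:T, g:T. ✗
h: successors {c, e}; p there: c:T, e:F. ✗

{a, c}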